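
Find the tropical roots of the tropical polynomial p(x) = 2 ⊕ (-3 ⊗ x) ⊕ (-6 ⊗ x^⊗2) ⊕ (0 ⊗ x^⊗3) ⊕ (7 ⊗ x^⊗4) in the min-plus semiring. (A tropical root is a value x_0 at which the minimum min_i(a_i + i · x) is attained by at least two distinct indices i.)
Roots: {-7, -6, 3, 5}

Each tropical root is a break point of the lower envelope of the lines y = a_i + i · x (there are 5 lines, with slopes 0, 1, ..., 4). Only the lines that attain the minimum somewhere contribute to roots; other lines are dominated. Here the surviving (envelope) indices are i = 4, i = 3, i = 2, i = 1, i = 0.
Intersections between consecutive envelope lines give the roots: for adjacent envelope indices i < j the intersection is x = (a_i − a_j) / (j − i). Reading off the sorted break points: {-7, -6, 3, 5}.
Verification: at each break x_0, at least two indices attain the minimum of min_i(a_i + i · x_0).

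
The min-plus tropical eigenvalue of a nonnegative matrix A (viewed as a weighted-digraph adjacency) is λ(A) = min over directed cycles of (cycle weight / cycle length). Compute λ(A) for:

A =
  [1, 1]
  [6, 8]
λ(A) = 1

Enumerate directed cycles and compute their means (weight / length). Sample:
  cycle 0 → 0: weight = 1, length = 1, mean = 1/1 ≈ 1.000
  cycle 1 → 1: weight = 8, length = 1, mean = 8/1 ≈ 8.000
  cycle 0 → 1 → 0: weight = 7, length = 2, mean = 7/2 ≈ 3.500
  cycle 1 → 0 → 1: weight = 7, length = 2, mean = 7/2 ≈ 3.500
Minimum mean = 1.000, attained e.g. along the cycle 0 → 0 with weight 1 and length 1. So λ(A) = 1/1 = 1.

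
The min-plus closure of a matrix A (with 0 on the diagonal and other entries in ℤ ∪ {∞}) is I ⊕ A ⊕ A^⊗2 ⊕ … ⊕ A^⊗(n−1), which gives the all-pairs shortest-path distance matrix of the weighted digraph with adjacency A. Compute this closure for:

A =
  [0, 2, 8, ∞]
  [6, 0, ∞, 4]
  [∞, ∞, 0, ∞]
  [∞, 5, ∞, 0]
Closure =
  [0, 2, 8, 6]
  [6, 0, 14, 4]
  [∞, ∞, 0, ∞]
  [11, 5, 19, 0]

This is the Floyd-Warshall all-pairs shortest-path computation. For each intermediate vertex k = 0, 1, …, 3, update dist[i][j] ← min(dist[i][j], dist[i][k] + dist[k][j]). The final matrix gives, for each (i, j), the minimum total weight of any directed path from i to j (possibly empty when i = j).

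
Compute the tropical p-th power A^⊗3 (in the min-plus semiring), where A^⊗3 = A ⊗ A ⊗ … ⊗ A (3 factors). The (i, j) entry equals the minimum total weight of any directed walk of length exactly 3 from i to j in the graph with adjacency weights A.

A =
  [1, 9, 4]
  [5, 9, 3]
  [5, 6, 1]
A^⊗3 =
  [3, 11, 6]
  [7, 10, 5]
  [7, 8, 3]

Each entry (A^⊗3)_ij equals the minimum over all length-3 walks i = v_0 → v_1 → … → v_3 = j of Σ_t A[v_t][v_{t+1}]. For example, for (i, j) = (0, 2) we minimise over 9 possible intermediate vertex sequences; the minimum is 6, attained along the walk 0 → 0 → 0 → 2.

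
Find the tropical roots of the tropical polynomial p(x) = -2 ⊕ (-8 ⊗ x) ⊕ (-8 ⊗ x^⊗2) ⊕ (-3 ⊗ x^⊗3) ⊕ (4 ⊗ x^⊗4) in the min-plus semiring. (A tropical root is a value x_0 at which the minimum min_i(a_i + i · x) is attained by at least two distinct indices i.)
Roots: {-7, -5, 0, 6}

Each tropical root is a break point of the lower envelope of the lines y = a_i + i · x (there are 5 lines, with slopes 0, 1, ..., 4). Only the lines that attain the minimum somewhere contribute to roots; other lines are dominated. Here the surviving (envelope) indices are i = 4, i = 3, i = 2, i = 1, i = 0.
Intersections between consecutive envelope lines give the roots: for adjacent envelope indices i < j the intersection is x = (a_i − a_j) / (j − i). Reading off the sorted break points: {-7, -5, 0, 6}.
Verification: at each break x_0, at least two indices attain the minimum of min_i(a_i + i · x_0).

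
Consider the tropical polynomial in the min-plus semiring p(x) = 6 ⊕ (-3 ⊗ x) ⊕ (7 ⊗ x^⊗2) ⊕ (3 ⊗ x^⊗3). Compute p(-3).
p(-3) = -6

A tropical monomial a ⊗ x^⊗i evaluates to a + i · x. Evaluating each term at x = -3:
  Term 0 contributes 6 + 0 · -3 = 6
  Term 1 contributes -3 + 1 · -3 = -6
  Term 2 contributes 7 + 2 · -3 = 1
  Term 3 contributes 3 + 3 · -3 = -6
p(-3) = ⊕ of these = min[6, -6, 1, -6] = -6.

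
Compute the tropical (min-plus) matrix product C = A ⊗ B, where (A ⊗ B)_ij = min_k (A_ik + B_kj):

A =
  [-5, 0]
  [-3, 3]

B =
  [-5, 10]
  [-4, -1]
A ⊗ B =
  [-10, -1]
  [-8, 2]

Apply the min-plus product entry-by-entry:
  C[0][0] = min over k of (A[0][0] + B[0][0] = -5 + -5 = -10, A[0][1] + B[1][0] = 0 + -4 = -4) = -10 (attained at k = 0)
  C[0][1] = min over k of (A[0][0] + B[0][1] = -5 + 10 = 5, A[0][1] + B[1][1] = 0 + -1 = -1) = -1 (attained at k = 1)
  C[1][0] = min over k of (A[1][0] + B[0][0] = -3 + -5 = -8, A[1][1] + B[1][0] = 3 + -4 = -1) = -8 (attained at k = 0)
  C[1][1] = min over k of (A[1][0] + B[0][1] = -3 + 10 = 7, A[1][1] + B[1][1] = 3 + -1 = 2) = 2 (attained at k = 1)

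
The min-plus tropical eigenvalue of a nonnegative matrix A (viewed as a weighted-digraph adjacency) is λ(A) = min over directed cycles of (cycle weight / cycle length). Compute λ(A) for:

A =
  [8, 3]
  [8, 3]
λ(A) = 3

Enumerate directed cycles and compute their means (weight / length). Sample:
  cycle 0 → 0: weight = 8, length = 1, mean = 8/1 ≈ 8.000
  cycle 1 → 1: weight = 3, length = 1, mean = 3/1 ≈ 3.000
  cycle 0 → 1 → 0: weight = 11, length = 2, mean = 11/2 ≈ 5.500
  cycle 1 → 0 → 1: weight = 11, length = 2, mean = 11/2 ≈ 5.500
Minimum mean = 3.000, attained e.g. along the cycle 1 → 1 with weight 3 and length 1. So λ(A) = 3/1 = 3.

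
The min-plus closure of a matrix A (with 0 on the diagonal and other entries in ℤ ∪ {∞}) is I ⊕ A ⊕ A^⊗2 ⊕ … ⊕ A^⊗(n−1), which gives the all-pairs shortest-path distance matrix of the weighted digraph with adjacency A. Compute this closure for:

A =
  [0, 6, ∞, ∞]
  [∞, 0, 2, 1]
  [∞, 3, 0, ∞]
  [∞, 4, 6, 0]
Closure =
  [0, 6, 8, 7]
  [∞, 0, 2, 1]
  [∞, 3, 0, 4]
  [∞, 4, 6, 0]

This is the Floyd-Warshall all-pairs shortest-path computation. For each intermediate vertex k = 0, 1, …, 3, update dist[i][j] ← min(dist[i][j], dist[i][k] + dist[k][j]). The final matrix gives, for each (i, j), the minimum total weight of any directed path from i to j (possibly empty when i = j).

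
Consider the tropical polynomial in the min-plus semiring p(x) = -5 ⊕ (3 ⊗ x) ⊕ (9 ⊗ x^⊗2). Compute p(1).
p(1) = -5

A tropical monomial a ⊗ x^⊗i evaluates to a + i · x. Evaluating each term at x = 1:
  Term 0 contributes -5 + 0 · 1 = -5
  Term 1 contributes 3 + 1 · 1 = 4
  Term 2 contributes 9 + 2 · 1 = 11
p(1) = ⊕ of these = min[-5, 4, 11] = -5.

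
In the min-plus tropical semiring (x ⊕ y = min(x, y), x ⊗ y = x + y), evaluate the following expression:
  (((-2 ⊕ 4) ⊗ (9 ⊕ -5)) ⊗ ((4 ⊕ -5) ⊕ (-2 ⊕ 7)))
(((-2 ⊕ 4) ⊗ (9 ⊕ -5)) ⊗ ((4 ⊕ -5) ⊕ (-2 ⊕ 7))) = -12

Expand innermost to outermost. Recall ⊕ takes the minimum of its arguments and ⊗ takes their sum. Working out the expression (((-2 ⊕ 4) ⊗ (9 ⊕ -5)) ⊗ ((4 ⊕ -5) ⊕ (-2 ⊕ 7))) gives -12.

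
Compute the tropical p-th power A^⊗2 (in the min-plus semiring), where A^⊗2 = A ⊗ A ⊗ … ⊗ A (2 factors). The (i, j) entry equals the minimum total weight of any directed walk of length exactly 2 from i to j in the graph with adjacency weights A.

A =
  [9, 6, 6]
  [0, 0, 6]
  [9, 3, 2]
A^⊗2 =
  [6, 6, 8]
  [0, 0, 6]
  [3, 3, 4]

Each entry (A^⊗2)_ij equals the minimum over all length-2 walks i = v_0 → v_1 → … → v_2 = j of Σ_t A[v_t][v_{t+1}]. For example, for (i, j) = (0, 2) we minimise over 3 possible intermediate vertex sequences; the minimum is 8, attained along the walk 0 → 2 → 2.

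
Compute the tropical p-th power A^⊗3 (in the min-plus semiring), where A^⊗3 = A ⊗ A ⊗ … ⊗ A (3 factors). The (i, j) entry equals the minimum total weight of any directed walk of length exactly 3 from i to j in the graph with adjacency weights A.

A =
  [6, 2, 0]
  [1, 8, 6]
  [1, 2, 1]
A^⊗3 =
  [2, 3, 1]
  [2, 3, 2]
  [2, 3, 2]

Each entry (A^⊗3)_ij equals the minimum over all length-3 walks i = v_0 → v_1 → … → v_3 = j of Σ_t A[v_t][v_{t+1}]. For example, for (i, j) = (0, 2) we minimise over 9 possible intermediate vertex sequences; the minimum is 1, attained along the walk 0 → 2 → 0 → 2.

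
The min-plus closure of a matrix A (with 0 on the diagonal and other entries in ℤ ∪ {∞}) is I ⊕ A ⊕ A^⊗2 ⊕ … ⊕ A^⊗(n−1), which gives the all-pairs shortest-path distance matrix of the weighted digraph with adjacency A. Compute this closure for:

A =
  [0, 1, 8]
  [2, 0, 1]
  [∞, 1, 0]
Closure =
  [0, 1, 2]
  [2, 0, 1]
  [3, 1, 0]

This is the Floyd-Warshall all-pairs shortest-path computation. For each intermediate vertex k = 0, 1, …, 2, update dist[i][j] ← min(dist[i][j], dist[i][k] + dist[k][j]). The final matrix gives, for each (i, j), the minimum total weight of any directed path from i to j (possibly empty when i = j).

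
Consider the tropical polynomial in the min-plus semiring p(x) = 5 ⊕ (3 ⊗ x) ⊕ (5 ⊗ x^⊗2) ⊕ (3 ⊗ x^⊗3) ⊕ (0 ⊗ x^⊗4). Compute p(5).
p(5) = 5

A tropical monomial a ⊗ x^⊗i evaluates to a + i · x. Evaluating each term at x = 5:
  Term 0 contributes 5 + 0 · 5 = 5
  Term 1 contributes 3 + 1 · 5 = 8
  Term 2 contributes 5 + 2 · 5 = 15
  Term 3 contributes 3 + 3 · 5 = 18
  Term 4 contributes 0 + 4 · 5 = 20
p(5) = ⊕ of these = min[5, 8, 15, 18, 20] = 5.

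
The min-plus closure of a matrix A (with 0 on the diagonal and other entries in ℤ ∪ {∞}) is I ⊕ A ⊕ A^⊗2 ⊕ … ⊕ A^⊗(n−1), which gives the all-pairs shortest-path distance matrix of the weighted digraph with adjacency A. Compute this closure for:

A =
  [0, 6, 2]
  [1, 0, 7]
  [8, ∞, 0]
Closure =
  [0, 6, 2]
  [1, 0, 3]
  [8, 14, 0]

This is the Floyd-Warshall all-pairs shortest-path computation. For each intermediate vertex k = 0, 1, …, 2, update dist[i][j] ← min(dist[i][j], dist[i][k] + dist[k][j]). The final matrix gives, for each (i, j), the minimum total weight of any directed path from i to j (possibly empty when i = j).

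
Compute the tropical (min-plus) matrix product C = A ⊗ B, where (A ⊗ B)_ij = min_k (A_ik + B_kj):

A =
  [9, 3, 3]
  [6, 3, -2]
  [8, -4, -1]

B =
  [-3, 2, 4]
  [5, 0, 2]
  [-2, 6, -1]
A ⊗ B =
  [1, 3, 2]
  [-4, 3, -3]
  [-3, -4, -2]

Apply the min-plus product entry-by-entry:
  C[0][0] = min over k of (A[0][0] + B[0][0] = 9 + -3 = 6, A[0][1] + B[1][0] = 3 + 5 = 8, A[0][2] + B[2][0] = 3 + -2 = 1) = 1 (attained at k = 2)
  C[0][1] = min over k of (A[0][0] + B[0][1] = 9 + 2 = 11, A[0][1] + B[1][1] = 3 + 0 = 3, A[0][2] + B[2][1] = 3 + 6 = 9) = 3 (attained at k = 1)
  C[0][2] = min over k of (A[0][0] + B[0][2] = 9 + 4 = 13, A[0][1] + B[1][2] = 3 + 2 = 5, A[0][2] + B[2][2] = 3 + -1 = 2) = 2 (attained at k = 2)
  C[1][0] = min over k of (A[1][0] + B[0][0] = 6 + -3 = 3, A[1][1] + B[1][0] = 3 + 5 = 8, A[1][2] + B[2][0] = -2 + -2 = -4) = -4 (attained at k = 2)
  C[1][1] = min over k of (A[1][0] + B[0][1] = 6 + 2 = 8, A[1][1] + B[1][1] = 3 + 0 = 3, A[1][2] + B[2][1] = -2 + 6 = 4) = 3 (attained at k = 1)
  C[1][2] = min over k of (A[1][0] + B[0][2] = 6 + 4 = 10, A[1][1] + B[1][2] = 3 + 2 = 5, A[1][2] + B[2][2] = -2 + -1 = -3) = -3 (attained at k = 2)
  C[2][0] = min over k of (A[2][0] + B[0][0] = 8 + -3 = 5, A[2][1] + B[1][0] = -4 + 5 = 1, A[2][2] + B[2][0] = -1 + -2 = -3) = -3 (attained at k = 2)
  C[2][1] = min over k of (A[2][0] + B[0][1] = 8 + 2 = 10, A[2][1] + B[1][1] = -4 + 0 = -4, A[2][2] + B[2][1] = -1 + 6 = 5) = -4 (attained at k = 1)
  C[2][2] = min over k of (A[2][0] + B[0][2] = 8 + 4 = 12, A[2][1] + B[1][2] = -4 + 2 = -2, A[2][2] + B[2][2] = -1 + -1 = -2) = -2 (attained at k = 1)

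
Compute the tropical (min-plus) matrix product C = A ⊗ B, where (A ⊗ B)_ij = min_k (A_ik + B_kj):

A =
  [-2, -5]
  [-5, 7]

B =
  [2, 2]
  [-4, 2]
A ⊗ B =
  [-9, -3]
  [-3, -3]

Apply the min-plus product entry-by-entry:
  C[0][0] = min over k of (A[0][0] + B[0][0] = -2 + 2 = 0, A[0][1] + B[1][0] = -5 + -4 = -9) = -9 (attained at k = 1)
  C[0][1] = min over k of (A[0][0] + B[0][1] = -2 + 2 = 0, A[0][1] + B[1][1] = -5 + 2 = -3) = -3 (attained at k = 1)
  C[1][0] = min over k of (A[1][0] + B[0][0] = -5 + 2 = -3, A[1][1] + B[1][0] = 7 + -4 = 3) = -3 (attained at k = 0)
  C[1][1] = min over k of (A[1][0] + B[0][1] = -5 + 2 = -3, A[1][1] + B[1][1] = 7 + 2 = 9) = -3 (attained at k = 0)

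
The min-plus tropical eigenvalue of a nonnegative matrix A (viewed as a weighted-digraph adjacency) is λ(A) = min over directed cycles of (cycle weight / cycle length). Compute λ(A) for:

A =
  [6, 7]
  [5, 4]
λ(A) = 4

Enumerate directed cycles and compute their means (weight / length). Sample:
  cycle 0 → 0: weight = 6, length = 1, mean = 6/1 ≈ 6.000
  cycle 1 → 1: weight = 4, length = 1, mean = 4/1 ≈ 4.000
  cycle 0 → 1 → 0: weight = 12, length = 2, mean = 12/2 ≈ 6.000
  cycle 1 → 0 → 1: weight = 12, length = 2, mean = 12/2 ≈ 6.000
Minimum mean = 4.000, attained e.g. along the cycle 1 → 1 with weight 4 and length 1. So λ(A) = 4/1 = 4.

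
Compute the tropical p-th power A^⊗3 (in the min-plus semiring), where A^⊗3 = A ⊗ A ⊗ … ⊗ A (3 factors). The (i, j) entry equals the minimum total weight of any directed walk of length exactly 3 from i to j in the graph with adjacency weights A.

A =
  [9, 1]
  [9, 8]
A^⊗3 =
  [18, 11]
  [19, 18]

Each entry (A^⊗3)_ij equals the minimum over all length-3 walks i = v_0 → v_1 → … → v_3 = j of Σ_t A[v_t][v_{t+1}]. For example, for (i, j) = (0, 1) we minimise over 4 possible intermediate vertex sequences; the minimum is 11, attained along the walk 0 → 1 → 0 → 1.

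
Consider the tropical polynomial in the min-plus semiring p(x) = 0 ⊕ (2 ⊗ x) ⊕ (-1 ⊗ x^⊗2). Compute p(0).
p(0) = -1

A tropical monomial a ⊗ x^⊗i evaluates to a + i · x. Evaluating each term at x = 0:
  Term 0 contributes 0 + 0 · 0 = 0
  Term 1 contributes 2 + 1 · 0 = 2
  Term 2 contributes -1 + 2 · 0 = -1
p(0) = ⊕ of these = min[0, 2, -1] = -1.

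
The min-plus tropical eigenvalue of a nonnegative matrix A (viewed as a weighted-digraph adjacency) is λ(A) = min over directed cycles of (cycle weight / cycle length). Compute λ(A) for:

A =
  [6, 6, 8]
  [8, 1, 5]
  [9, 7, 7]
λ(A) = 1

Enumerate directed cycles and compute their means (weight / length). Sample:
  cycle 0 → 0: weight = 6, length = 1, mean = 6/1 ≈ 6.000
  cycle 1 → 1: weight = 1, length = 1, mean = 1/1 ≈ 1.000
  cycle 2 → 2: weight = 7, length = 1, mean = 7/1 ≈ 7.000
  cycle 0 → 1 → 0: weight = 14, length = 2, mean = 14/2 ≈ 7.000
  cycle 0 → 2 → 0: weight = 17, length = 2, mean = 17/2 ≈ 8.500
  cycle 1 → 0 → 1: weight = 14, length = 2, mean = 14/2 ≈ 7.000
Minimum mean = 1.000, attained e.g. along the cycle 1 → 1 with weight 1 and length 1. So λ(A) = 1/1 = 1.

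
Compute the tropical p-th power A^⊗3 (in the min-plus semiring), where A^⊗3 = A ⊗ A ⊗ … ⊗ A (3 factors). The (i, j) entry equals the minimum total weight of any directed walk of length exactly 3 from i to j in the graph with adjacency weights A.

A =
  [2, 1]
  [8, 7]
A^⊗3 =
  [6, 5]
  [12, 11]

Each entry (A^⊗3)_ij equals the minimum over all length-3 walks i = v_0 → v_1 → … → v_3 = j of Σ_t A[v_t][v_{t+1}]. For example, for (i, j) = (0, 1) we minimise over 4 possible intermediate vertex sequences; the minimum is 5, attained along the walk 0 → 0 → 0 → 1.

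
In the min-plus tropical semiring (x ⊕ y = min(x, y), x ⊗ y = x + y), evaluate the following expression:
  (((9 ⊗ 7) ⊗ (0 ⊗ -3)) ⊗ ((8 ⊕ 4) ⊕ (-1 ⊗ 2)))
(((9 ⊗ 7) ⊗ (0 ⊗ -3)) ⊗ ((8 ⊕ 4) ⊕ (-1 ⊗ 2))) = 14

Expand innermost to outermost. Recall ⊕ takes the minimum of its arguments and ⊗ takes their sum. Working out the expression (((9 ⊗ 7) ⊗ (0 ⊗ -3)) ⊗ ((8 ⊕ 4) ⊕ (-1 ⊗ 2))) gives 14.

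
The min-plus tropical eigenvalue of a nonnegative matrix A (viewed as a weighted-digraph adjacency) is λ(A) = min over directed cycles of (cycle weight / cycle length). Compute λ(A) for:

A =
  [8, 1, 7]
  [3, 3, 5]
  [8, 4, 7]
λ(A) = 2

Enumerate directed cycles and compute their means (weight / length). Sample:
  cycle 0 → 0: weight = 8, length = 1, mean = 8/1 ≈ 8.000
  cycle 1 → 1: weight = 3, length = 1, mean = 3/1 ≈ 3.000
  cycle 2 → 2: weight = 7, length = 1, mean = 7/1 ≈ 7.000
  cycle 0 → 1 → 0: weight = 4, length = 2, mean = 4/2 ≈ 2.000
  cycle 0 → 2 → 0: weight = 15, length = 2, mean = 15/2 ≈ 7.500
  cycle 1 → 0 → 1: weight = 4, length = 2, mean = 4/2 ≈ 2.000
Minimum mean = 2.000, attained e.g. along the cycle 0 → 1 → 0 with weight 4 and length 2. So λ(A) = 4/2 = 2.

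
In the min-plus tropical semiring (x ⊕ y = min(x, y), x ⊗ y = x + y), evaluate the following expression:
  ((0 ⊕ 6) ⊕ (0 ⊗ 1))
((0 ⊕ 6) ⊕ (0 ⊗ 1)) = 0

Expand innermost to outermost. Recall ⊕ takes the minimum of its arguments and ⊗ takes their sum. Working out the expression ((0 ⊕ 6) ⊕ (0 ⊗ 1)) gives 0.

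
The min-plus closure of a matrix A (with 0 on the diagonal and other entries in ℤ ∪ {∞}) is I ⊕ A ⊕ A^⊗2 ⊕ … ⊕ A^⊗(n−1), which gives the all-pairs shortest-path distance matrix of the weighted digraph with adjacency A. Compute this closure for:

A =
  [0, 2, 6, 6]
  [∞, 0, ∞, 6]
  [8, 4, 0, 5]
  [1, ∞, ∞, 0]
Closure =
  [0, 2, 6, 6]
  [7, 0, 13, 6]
  [6, 4, 0, 5]
  [1, 3, 7, 0]

This is the Floyd-Warshall all-pairs shortest-path computation. For each intermediate vertex k = 0, 1, …, 3, update dist[i][j] ← min(dist[i][j], dist[i][k] + dist[k][j]). The final matrix gives, for each (i, j), the minimum total weight of any directed path from i to j (possibly empty when i = j).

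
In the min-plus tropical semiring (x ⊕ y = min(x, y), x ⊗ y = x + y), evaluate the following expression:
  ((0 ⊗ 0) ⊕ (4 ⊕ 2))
((0 ⊗ 0) ⊕ (4 ⊕ 2)) = 0

Expand innermost to outermost. Recall ⊕ takes the minimum of its arguments and ⊗ takes their sum. Working out the expression ((0 ⊗ 0) ⊕ (4 ⊕ 2)) gives 0.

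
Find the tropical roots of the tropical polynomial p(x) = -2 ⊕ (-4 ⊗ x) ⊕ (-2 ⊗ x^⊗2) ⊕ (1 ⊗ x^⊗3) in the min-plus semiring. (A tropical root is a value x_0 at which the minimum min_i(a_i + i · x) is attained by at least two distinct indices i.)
Roots: {-3, -2, 2}

Each tropical root is a break point of the lower envelope of the lines y = a_i + i · x (there are 4 lines, with slopes 0, 1, ..., 3). Only the lines that attain the minimum somewhere contribute to roots; other lines are dominated. Here the surviving (envelope) indices are i = 3, i = 2, i = 1, i = 0.
Intersections between consecutive envelope lines give the roots: for adjacent envelope indices i < j the intersection is x = (a_i − a_j) / (j − i). Reading off the sorted break points: {-3, -2, 2}.
Verification: at each break x_0, at least two indices attain the minimum of min_i(a_i + i · x_0).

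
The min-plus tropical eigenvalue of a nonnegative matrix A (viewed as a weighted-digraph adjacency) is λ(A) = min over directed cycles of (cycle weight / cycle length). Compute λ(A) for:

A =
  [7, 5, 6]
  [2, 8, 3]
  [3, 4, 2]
λ(A) = 2

Enumerate directed cycles and compute their means (weight / length). Sample:
  cycle 0 → 0: weight = 7, length = 1, mean = 7/1 ≈ 7.000
  cycle 1 → 1: weight = 8, length = 1, mean = 8/1 ≈ 8.000
  cycle 2 → 2: weight = 2, length = 1, mean = 2/1 ≈ 2.000
  cycle 0 → 1 → 0: weight = 7, length = 2, mean = 7/2 ≈ 3.500
  cycle 0 → 2 → 0: weight = 9, length = 2, mean = 9/2 ≈ 4.500
  cycle 1 → 0 → 1: weight = 7, length = 2, mean = 7/2 ≈ 3.500
Minimum mean = 2.000, attained e.g. along the cycle 2 → 2 with weight 2 and length 1. So λ(A) = 2/1 = 2.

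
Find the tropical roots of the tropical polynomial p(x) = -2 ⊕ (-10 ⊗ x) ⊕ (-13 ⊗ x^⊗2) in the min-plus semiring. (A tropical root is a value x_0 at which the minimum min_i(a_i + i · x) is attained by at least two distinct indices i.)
Roots: {3, 8}

Each tropical root is a break point of the lower envelope of the lines y = a_i + i · x (there are 3 lines, with slopes 0, 1, ..., 2). Only the lines that attain the minimum somewhere contribute to roots; other lines are dominated. Here the surviving (envelope) indices are i = 2, i = 1, i = 0.
Intersections between consecutive envelope lines give the roots: for adjacent envelope indices i < j the intersection is x = (a_i − a_j) / (j − i). Reading off the sorted break points: {3, 8}.
Verification: at each break x_0, at least two indices attain the minimum of min_i(a_i + i · x_0).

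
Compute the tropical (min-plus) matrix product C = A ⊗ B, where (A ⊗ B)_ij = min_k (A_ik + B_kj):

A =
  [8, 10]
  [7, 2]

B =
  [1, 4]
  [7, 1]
A ⊗ B =
  [9, 11]
  [8, 3]

Apply the min-plus product entry-by-entry:
  C[0][0] = min over k of (A[0][0] + B[0][0] = 8 + 1 = 9, A[0][1] + B[1][0] = 10 + 7 = 17) = 9 (attained at k = 0)
  C[0][1] = min over k of (A[0][0] + B[0][1] = 8 + 4 = 12, A[0][1] + B[1][1] = 10 + 1 = 11) = 11 (attained at k = 1)
  C[1][0] = min over k of (A[1][0] + B[0][0] = 7 + 1 = 8, A[1][1] + B[1][0] = 2 + 7 = 9) = 8 (attained at k = 0)
  C[1][1] = min over k of (A[1][0] + B[0][1] = 7 + 4 = 11, A[1][1] + B[1][1] = 2 + 1 = 3) = 3 (attained at k = 1)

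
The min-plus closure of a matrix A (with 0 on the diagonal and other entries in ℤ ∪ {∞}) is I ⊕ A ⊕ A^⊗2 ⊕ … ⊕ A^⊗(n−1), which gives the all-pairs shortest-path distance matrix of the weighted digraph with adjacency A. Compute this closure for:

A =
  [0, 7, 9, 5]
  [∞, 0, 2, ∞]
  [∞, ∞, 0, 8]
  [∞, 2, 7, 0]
Closure =
  [0, 7, 9, 5]
  [∞, 0, 2, 10]
  [∞, 10, 0, 8]
  [∞, 2, 4, 0]

This is the Floyd-Warshall all-pairs shortest-path computation. For each intermediate vertex k = 0, 1, …, 3, update dist[i][j] ← min(dist[i][j], dist[i][k] + dist[k][j]). The final matrix gives, for each (i, j), the minimum total weight of any directed path from i to j (possibly empty when i = j).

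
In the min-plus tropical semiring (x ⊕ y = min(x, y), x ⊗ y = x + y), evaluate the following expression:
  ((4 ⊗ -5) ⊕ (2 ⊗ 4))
((4 ⊗ -5) ⊕ (2 ⊗ 4)) = -1

Expand innermost to outermost. Recall ⊕ takes the minimum of its arguments and ⊗ takes their sum. Working out the expression ((4 ⊗ -5) ⊕ (2 ⊗ 4)) gives -1.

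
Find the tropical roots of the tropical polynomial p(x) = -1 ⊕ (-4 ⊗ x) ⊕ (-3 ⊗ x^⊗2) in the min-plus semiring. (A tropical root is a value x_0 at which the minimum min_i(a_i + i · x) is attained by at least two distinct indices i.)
Roots: {-1, 3}

Each tropical root is a break point of the lower envelope of the lines y = a_i + i · x (there are 3 lines, with slopes 0, 1, ..., 2). Only the lines that attain the minimum somewhere contribute to roots; other lines are dominated. Here the surviving (envelope) indices are i = 2, i = 1, i = 0.
Intersections between consecutive envelope lines give the roots: for adjacent envelope indices i < j the intersection is x = (a_i − a_j) / (j − i). Reading off the sorted break points: {-1, 3}.
Verification: at each break x_0, at least two indices attain the minimum of min_i(a_i + i · x_0).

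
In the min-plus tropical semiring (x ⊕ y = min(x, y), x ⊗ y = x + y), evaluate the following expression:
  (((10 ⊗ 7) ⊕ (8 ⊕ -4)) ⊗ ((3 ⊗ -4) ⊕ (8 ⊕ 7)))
(((10 ⊗ 7) ⊕ (8 ⊕ -4)) ⊗ ((3 ⊗ -4) ⊕ (8 ⊕ 7))) = -5

Expand innermost to outermost. Recall ⊕ takes the minimum of its arguments and ⊗ takes their sum. Working out the expression (((10 ⊗ 7) ⊕ (8 ⊕ -4)) ⊗ ((3 ⊗ -4) ⊕ (8 ⊕ 7))) gives -5.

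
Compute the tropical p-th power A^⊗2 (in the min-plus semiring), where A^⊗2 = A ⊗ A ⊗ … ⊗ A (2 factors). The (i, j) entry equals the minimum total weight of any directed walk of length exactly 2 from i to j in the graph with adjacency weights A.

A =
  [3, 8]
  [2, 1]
A^⊗2 =
  [6, 9]
  [3, 2]

Each entry (A^⊗2)_ij equals the minimum over all length-2 walks i = v_0 → v_1 → … → v_2 = j of Σ_t A[v_t][v_{t+1}]. For example, for (i, j) = (0, 1) we minimise over 2 possible intermediate vertex sequences; the minimum is 9, attained along the walk 0 → 1 → 1.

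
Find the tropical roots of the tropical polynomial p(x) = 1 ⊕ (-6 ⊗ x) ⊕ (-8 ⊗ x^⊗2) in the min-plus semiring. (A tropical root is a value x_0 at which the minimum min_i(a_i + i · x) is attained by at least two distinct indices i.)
Roots: {2, 7}

Each tropical root is a break point of the lower envelope of the lines y = a_i + i · x (there are 3 lines, with slopes 0, 1, ..., 2). Only the lines that attain the minimum somewhere contribute to roots; other lines are dominated. Here the surviving (envelope) indices are i = 2, i = 1, i = 0.
Intersections between consecutive envelope lines give the roots: for adjacent envelope indices i < j the intersection is x = (a_i − a_j) / (j − i). Reading off the sorted break points: {2, 7}.
Verification: at each break x_0, at least two indices attain the minimum of min_i(a_i + i · x_0).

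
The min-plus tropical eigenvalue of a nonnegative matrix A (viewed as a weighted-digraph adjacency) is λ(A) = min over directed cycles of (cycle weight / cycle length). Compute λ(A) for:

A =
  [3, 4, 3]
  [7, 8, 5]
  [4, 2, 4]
λ(A) = 3

Enumerate directed cycles and compute their means (weight / length). Sample:
  cycle 0 → 0: weight = 3, length = 1, mean = 3/1 ≈ 3.000
  cycle 1 → 1: weight = 8, length = 1, mean = 8/1 ≈ 8.000
  cycle 2 → 2: weight = 4, length = 1, mean = 4/1 ≈ 4.000
  cycle 0 → 1 → 0: weight = 11, length = 2, mean = 11/2 ≈ 5.500
  cycle 0 → 2 → 0: weight = 7, length = 2, mean = 7/2 ≈ 3.500
  cycle 1 → 0 → 1: weight = 11, length = 2, mean = 11/2 ≈ 5.500
Minimum mean = 3.000, attained e.g. along the cycle 0 → 0 with weight 3 and length 1. So λ(A) = 3/1 = 3.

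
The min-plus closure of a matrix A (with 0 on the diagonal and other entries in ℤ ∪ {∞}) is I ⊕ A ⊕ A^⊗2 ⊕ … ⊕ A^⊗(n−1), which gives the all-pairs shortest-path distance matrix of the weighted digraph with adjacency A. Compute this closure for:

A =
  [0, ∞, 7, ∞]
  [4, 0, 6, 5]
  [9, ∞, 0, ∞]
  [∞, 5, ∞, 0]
Closure =
  [0, ∞, 7, ∞]
  [4, 0, 6, 5]
  [9, ∞, 0, ∞]
  [9, 5, 11, 0]

This is the Floyd-Warshall all-pairs shortest-path computation. For each intermediate vertex k = 0, 1, …, 3, update dist[i][j] ← min(dist[i][j], dist[i][k] + dist[k][j]). The final matrix gives, for each (i, j), the minimum total weight of any directed path from i to j (possibly empty when i = j).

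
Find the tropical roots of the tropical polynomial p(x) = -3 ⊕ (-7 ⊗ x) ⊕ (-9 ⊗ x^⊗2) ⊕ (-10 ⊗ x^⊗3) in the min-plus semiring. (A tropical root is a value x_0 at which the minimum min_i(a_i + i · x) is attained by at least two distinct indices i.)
Roots: {1, 2, 4}

Each tropical root is a break point of the lower envelope of the lines y = a_i + i · x (there are 4 lines, with slopes 0, 1, ..., 3). Only the lines that attain the minimum somewhere contribute to roots; other lines are dominated. Here the surviving (envelope) indices are i = 3, i = 2, i = 1, i = 0.
Intersections between consecutive envelope lines give the roots: for adjacent envelope indices i < j the intersection is x = (a_i − a_j) / (j − i). Reading off the sorted break points: {1, 2, 4}.
Verification: at each break x_0, at least two indices attain the minimum of min_i(a_i + i · x_0).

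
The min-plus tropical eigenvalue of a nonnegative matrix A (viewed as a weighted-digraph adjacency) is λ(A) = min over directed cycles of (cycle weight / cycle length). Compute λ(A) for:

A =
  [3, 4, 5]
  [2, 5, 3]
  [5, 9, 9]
λ(A) = 3

Enumerate directed cycles and compute their means (weight / length). Sample:
  cycle 0 → 0: weight = 3, length = 1, mean = 3/1 ≈ 3.000
  cycle 1 → 1: weight = 5, length = 1, mean = 5/1 ≈ 5.000
  cycle 2 → 2: weight = 9, length = 1, mean = 9/1 ≈ 9.000
  cycle 0 → 1 → 0: weight = 6, length = 2, mean = 6/2 ≈ 3.000
  cycle 0 → 2 → 0: weight = 10, length = 2, mean = 10/2 ≈ 5.000
  cycle 1 → 0 → 1: weight = 6, length = 2, mean = 6/2 ≈ 3.000
Minimum mean = 3.000, attained e.g. along the cycle 0 → 0 with weight 3 and length 1. So λ(A) = 3/1 = 3.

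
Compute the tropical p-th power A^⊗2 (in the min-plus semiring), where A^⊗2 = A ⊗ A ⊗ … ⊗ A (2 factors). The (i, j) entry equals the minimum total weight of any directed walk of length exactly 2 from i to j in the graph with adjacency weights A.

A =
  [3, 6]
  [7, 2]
A^⊗2 =
  [6, 8]
  [9, 4]

Each entry (A^⊗2)_ij equals the minimum over all length-2 walks i = v_0 → v_1 → … → v_2 = j of Σ_t A[v_t][v_{t+1}]. For example, for (i, j) = (0, 1) we minimise over 2 possible intermediate vertex sequences; the minimum is 8, attained along the walk 0 → 1 → 1.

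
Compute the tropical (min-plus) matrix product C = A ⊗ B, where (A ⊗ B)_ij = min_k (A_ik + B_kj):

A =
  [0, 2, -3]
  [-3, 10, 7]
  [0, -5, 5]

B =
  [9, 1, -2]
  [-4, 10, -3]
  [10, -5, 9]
A ⊗ B =
  [-2, -8, -2]
  [6, -2, -5]
  [-9, 0, -8]

Apply the min-plus product entry-by-entry:
  C[0][0] = min over k of (A[0][0] + B[0][0] = 0 + 9 = 9, A[0][1] + B[1][0] = 2 + -4 = -2, A[0][2] + B[2][0] = -3 + 10 = 7) = -2 (attained at k = 1)
  C[0][1] = min over k of (A[0][0] + B[0][1] = 0 + 1 = 1, A[0][1] + B[1][1] = 2 + 10 = 12, A[0][2] + B[2][1] = -3 + -5 = -8) = -8 (attained at k = 2)
  C[0][2] = min over k of (A[0][0] + B[0][2] = 0 + -2 = -2, A[0][1] + B[1][2] = 2 + -3 = -1, A[0][2] + B[2][2] = -3 + 9 = 6) = -2 (attained at k = 0)
  C[1][0] = min over k of (A[1][0] + B[0][0] = -3 + 9 = 6, A[1][1] + B[1][0] = 10 + -4 = 6, A[1][2] + B[2][0] = 7 + 10 = 17) = 6 (attained at k = 0)
  C[1][1] = min over k of (A[1][0] + B[0][1] = -3 + 1 = -2, A[1][1] + B[1][1] = 10 + 10 = 20, A[1][2] + B[2][1] = 7 + -5 = 2) = -2 (attained at k = 0)
  C[1][2] = min over k of (A[1][0] + B[0][2] = -3 + -2 = -5, A[1][1] + B[1][2] = 10 + -3 = 7, A[1][2] + B[2][2] = 7 + 9 = 16) = -5 (attained at k = 0)
  C[2][0] = min over k of (A[2][0] + B[0][0] = 0 + 9 = 9, A[2][1] + B[1][0] = -5 + -4 = -9, A[2][2] + B[2][0] = 5 + 10 = 15) = -9 (attained at k = 1)
  C[2][1] = min over k of (A[2][0] + B[0][1] = 0 + 1 = 1, A[2][1] + B[1][1] = -5 + 10 = 5, A[2][2] + B[2][1] = 5 + -5 = 0) = 0 (attained at k = 2)
  C[2][2] = min over k of (A[2][0] + B[0][2] = 0 + -2 = -2, A[2][1] + B[1][2] = -5 + -3 = -8, A[2][2] + B[2][2] = 5 + 9 = 14) = -8 (attained at k = 1)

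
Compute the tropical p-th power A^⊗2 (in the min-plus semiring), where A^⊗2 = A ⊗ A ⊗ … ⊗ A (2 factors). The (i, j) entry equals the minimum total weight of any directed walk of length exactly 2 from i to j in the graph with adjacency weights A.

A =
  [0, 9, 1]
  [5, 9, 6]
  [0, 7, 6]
A^⊗2 =
  [0, 8, 1]
  [5, 13, 6]
  [0, 9, 1]

Each entry (A^⊗2)_ij equals the minimum over all length-2 walks i = v_0 → v_1 → … → v_2 = j of Σ_t A[v_t][v_{t+1}]. For example, for (i, j) = (0, 2) we minimise over 3 possible intermediate vertex sequences; the minimum is 1, attained along the walk 0 → 0 → 2.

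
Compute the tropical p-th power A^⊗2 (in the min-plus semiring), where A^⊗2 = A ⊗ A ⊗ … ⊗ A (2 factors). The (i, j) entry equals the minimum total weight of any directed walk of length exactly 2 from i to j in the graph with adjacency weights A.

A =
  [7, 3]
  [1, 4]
A^⊗2 =
  [4, 7]
  [5, 4]

Each entry (A^⊗2)_ij equals the minimum over all length-2 walks i = v_0 → v_1 → … → v_2 = j of Σ_t A[v_t][v_{t+1}]. For example, for (i, j) = (0, 1) we minimise over 2 possible intermediate vertex sequences; the minimum is 7, attained along the walk 0 → 1 → 1.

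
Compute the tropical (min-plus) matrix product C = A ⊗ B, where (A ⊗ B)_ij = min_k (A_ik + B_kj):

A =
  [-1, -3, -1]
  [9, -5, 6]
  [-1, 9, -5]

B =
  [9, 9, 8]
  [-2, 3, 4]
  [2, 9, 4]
A ⊗ B =
  [-5, 0, 1]
  [-7, -2, -1]
  [-3, 4, -1]

Apply the min-plus product entry-by-entry:
  C[0][0] = min over k of (A[0][0] + B[0][0] = -1 + 9 = 8, A[0][1] + B[1][0] = -3 + -2 = -5, A[0][2] + B[2][0] = -1 + 2 = 1) = -5 (attained at k = 1)
  C[0][1] = min over k of (A[0][0] + B[0][1] = -1 + 9 = 8, A[0][1] + B[1][1] = -3 + 3 = 0, A[0][2] + B[2][1] = -1 + 9 = 8) = 0 (attained at k = 1)
  C[0][2] = min over k of (A[0][0] + B[0][2] = -1 + 8 = 7, A[0][1] + B[1][2] = -3 + 4 = 1, A[0][2] + B[2][2] = -1 + 4 = 3) = 1 (attained at k = 1)
  C[1][0] = min over k of (A[1][0] + B[0][0] = 9 + 9 = 18, A[1][1] + B[1][0] = -5 + -2 = -7, A[1][2] + B[2][0] = 6 + 2 = 8) = -7 (attained at k = 1)
  C[1][1] = min over k of (A[1][0] + B[0][1] = 9 + 9 = 18, A[1][1] + B[1][1] = -5 + 3 = -2, A[1][2] + B[2][1] = 6 + 9 = 15) = -2 (attained at k = 1)
  C[1][2] = min over k of (A[1][0] + B[0][2] = 9 + 8 = 17, A[1][1] + B[1][2] = -5 + 4 = -1, A[1][2] + B[2][2] = 6 + 4 = 10) = -1 (attained at k = 1)
  C[2][0] = min over k of (A[2][0] + B[0][0] = -1 + 9 = 8, A[2][1] + B[1][0] = 9 + -2 = 7, A[2][2] + B[2][0] = -5 + 2 = -3) = -3 (attained at k = 2)
  C[2][1] = min over k of (A[2][0] + B[0][1] = -1 + 9 = 8, A[2][1] + B[1][1] = 9 + 3 = 12, A[2][2] + B[2][1] = -5 + 9 = 4) = 4 (attained at k = 2)
  C[2][2] = min over k of (A[2][0] + B[0][2] = -1 + 8 = 7, A[2][1] + B[1][2] = 9 + 4 = 13, A[2][2] + B[2][2] = -5 + 4 = -1) = -1 (attained at k = 2)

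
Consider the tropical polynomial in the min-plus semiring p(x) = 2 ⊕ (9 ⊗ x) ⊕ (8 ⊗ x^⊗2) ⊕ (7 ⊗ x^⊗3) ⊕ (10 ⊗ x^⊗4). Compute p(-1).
p(-1) = 2

A tropical monomial a ⊗ x^⊗i evaluates to a + i · x. Evaluating each term at x = -1:
  Term 0 contributes 2 + 0 · -1 = 2
  Term 1 contributes 9 + 1 · -1 = 8
  Term 2 contributes 8 + 2 · -1 = 6
  Term 3 contributes 7 + 3 · -1 = 4
  Term 4 contributes 10 + 4 · -1 = 6
p(-1) = ⊕ of these = min[2, 8, 6, 4, 6] = 2.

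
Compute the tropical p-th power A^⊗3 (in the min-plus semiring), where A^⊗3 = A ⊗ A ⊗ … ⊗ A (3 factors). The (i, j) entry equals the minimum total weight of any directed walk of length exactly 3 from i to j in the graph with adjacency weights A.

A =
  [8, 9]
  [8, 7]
A^⊗3 =
  [24, 23]
  [22, 21]

Each entry (A^⊗3)_ij equals the minimum over all length-3 walks i = v_0 → v_1 → … → v_3 = j of Σ_t A[v_t][v_{t+1}]. For example, for (i, j) = (0, 1) we minimise over 4 possible intermediate vertex sequences; the minimum is 23, attained along the walk 0 → 1 → 1 → 1.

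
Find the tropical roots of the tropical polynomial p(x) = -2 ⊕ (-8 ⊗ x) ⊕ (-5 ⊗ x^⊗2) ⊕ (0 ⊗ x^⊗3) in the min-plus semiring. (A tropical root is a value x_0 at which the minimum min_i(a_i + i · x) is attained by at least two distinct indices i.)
Roots: {-5, -3, 6}

Each tropical root is a break point of the lower envelope of the lines y = a_i + i · x (there are 4 lines, with slopes 0, 1, ..., 3). Only the lines that attain the minimum somewhere contribute to roots; other lines are dominated. Here the surviving (envelope) indices are i = 3, i = 2, i = 1, i = 0.
Intersections between consecutive envelope lines give the roots: for adjacent envelope indices i < j the intersection is x = (a_i − a_j) / (j − i). Reading off the sorted break points: {-5, -3, 6}.
Verification: at each break x_0, at least two indices attain the minimum of min_i(a_i + i · x_0).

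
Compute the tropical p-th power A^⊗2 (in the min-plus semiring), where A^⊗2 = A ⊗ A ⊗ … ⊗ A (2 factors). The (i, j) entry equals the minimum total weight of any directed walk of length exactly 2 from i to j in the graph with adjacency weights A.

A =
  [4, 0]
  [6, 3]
A^⊗2 =
  [6, 3]
  [9, 6]

Each entry (A^⊗2)_ij equals the minimum over all length-2 walks i = v_0 → v_1 → … → v_2 = j of Σ_t A[v_t][v_{t+1}]. For example, for (i, j) = (0, 1) we minimise over 2 possible intermediate vertex sequences; the minimum is 3, attained along the walk 0 → 1 → 1.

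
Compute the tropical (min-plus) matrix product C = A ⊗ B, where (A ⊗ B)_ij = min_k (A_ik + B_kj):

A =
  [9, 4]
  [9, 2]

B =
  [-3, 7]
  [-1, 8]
A ⊗ B =
  [3, 12]
  [1, 10]

Apply the min-plus product entry-by-entry:
  C[0][0] = min over k of (A[0][0] + B[0][0] = 9 + -3 = 6, A[0][1] + B[1][0] = 4 + -1 = 3) = 3 (attained at k = 1)
  C[0][1] = min over k of (A[0][0] + B[0][1] = 9 + 7 = 16, A[0][1] + B[1][1] = 4 + 8 = 12) = 12 (attained at k = 1)
  C[1][0] = min over k of (A[1][0] + B[0][0] = 9 + -3 = 6, A[1][1] + B[1][0] = 2 + -1 = 1) = 1 (attained at k = 1)
  C[1][1] = min over k of (A[1][0] + B[0][1] = 9 + 7 = 16, A[1][1] + B[1][1] = 2 + 8 = 10) = 10 (attained at k = 1)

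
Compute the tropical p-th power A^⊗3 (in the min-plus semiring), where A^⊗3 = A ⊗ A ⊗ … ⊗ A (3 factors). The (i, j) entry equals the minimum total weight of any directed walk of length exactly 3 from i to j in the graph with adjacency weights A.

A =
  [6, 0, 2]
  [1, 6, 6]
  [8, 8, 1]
A^⊗3 =
  [7, 1, 3]
  [2, 7, 4]
  [9, 9, 3]

Each entry (A^⊗3)_ij equals the minimum over all length-3 walks i = v_0 → v_1 → … → v_3 = j of Σ_t A[v_t][v_{t+1}]. For example, for (i, j) = (0, 2) we minimise over 9 possible intermediate vertex sequences; the minimum is 3, attained along the walk 0 → 1 → 0 → 2.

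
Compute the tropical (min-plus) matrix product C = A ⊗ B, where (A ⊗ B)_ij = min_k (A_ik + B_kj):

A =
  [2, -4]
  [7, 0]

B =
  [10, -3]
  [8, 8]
A ⊗ B =
  [4, -1]
  [8, 4]

Apply the min-plus product entry-by-entry:
  C[0][0] = min over k of (A[0][0] + B[0][0] = 2 + 10 = 12, A[0][1] + B[1][0] = -4 + 8 = 4) = 4 (attained at k = 1)
  C[0][1] = min over k of (A[0][0] + B[0][1] = 2 + -3 = -1, A[0][1] + B[1][1] = -4 + 8 = 4) = -1 (attained at k = 0)
  C[1][0] = min over k of (A[1][0] + B[0][0] = 7 + 10 = 17, A[1][1] + B[1][0] = 0 + 8 = 8) = 8 (attained at k = 1)
  C[1][1] = min over k of (A[1][0] + B[0][1] = 7 + -3 = 4, A[1][1] + B[1][1] = 0 + 8 = 8) = 4 (attained at k = 0)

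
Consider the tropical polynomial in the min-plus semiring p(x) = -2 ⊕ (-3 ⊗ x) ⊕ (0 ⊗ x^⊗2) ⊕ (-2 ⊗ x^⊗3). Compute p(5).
p(5) = -2

A tropical monomial a ⊗ x^⊗i evaluates to a + i · x. Evaluating each term at x = 5:
  Term 0 contributes -2 + 0 · 5 = -2
  Term 1 contributes -3 + 1 · 5 = 2
  Term 2 contributes 0 + 2 · 5 = 10
  Term 3 contributes -2 + 3 · 5 = 13
p(5) = ⊕ of these = min[-2, 2, 10, 13] = -2.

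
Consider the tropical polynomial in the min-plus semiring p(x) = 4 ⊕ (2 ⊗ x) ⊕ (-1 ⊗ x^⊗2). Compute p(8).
p(8) = 4

A tropical monomial a ⊗ x^⊗i evaluates to a + i · x. Evaluating each term at x = 8:
  Term 0 contributes 4 + 0 · 8 = 4
  Term 1 contributes 2 + 1 · 8 = 10
  Term 2 contributes -1 + 2 · 8 = 15
p(8) = ⊕ of these = min[4, 10, 15] = 4.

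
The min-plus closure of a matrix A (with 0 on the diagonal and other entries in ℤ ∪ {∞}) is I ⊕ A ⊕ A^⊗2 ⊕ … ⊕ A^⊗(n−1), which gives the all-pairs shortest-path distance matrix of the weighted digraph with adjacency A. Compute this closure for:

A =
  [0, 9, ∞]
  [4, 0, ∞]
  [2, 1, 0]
Closure =
  [0, 9, ∞]
  [4, 0, ∞]
  [2, 1, 0]

This is the Floyd-Warshall all-pairs shortest-path computation. For each intermediate vertex k = 0, 1, …, 2, update dist[i][j] ← min(dist[i][j], dist[i][k] + dist[k][j]). The final matrix gives, for each (i, j), the minimum total weight of any directed path from i to j (possibly empty when i = j).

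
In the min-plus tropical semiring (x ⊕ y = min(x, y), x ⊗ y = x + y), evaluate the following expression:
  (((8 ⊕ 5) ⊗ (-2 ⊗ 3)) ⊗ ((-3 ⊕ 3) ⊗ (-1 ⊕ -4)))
(((8 ⊕ 5) ⊗ (-2 ⊗ 3)) ⊗ ((-3 ⊕ 3) ⊗ (-1 ⊕ -4))) = -1

Expand innermost to outermost. Recall ⊕ takes the minimum of its arguments and ⊗ takes their sum. Working out the expression (((8 ⊕ 5) ⊗ (-2 ⊗ 3)) ⊗ ((-3 ⊕ 3) ⊗ (-1 ⊕ -4))) gives -1.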